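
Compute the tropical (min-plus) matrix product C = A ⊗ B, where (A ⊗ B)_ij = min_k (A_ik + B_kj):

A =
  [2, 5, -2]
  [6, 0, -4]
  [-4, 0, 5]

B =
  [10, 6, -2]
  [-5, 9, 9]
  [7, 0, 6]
A ⊗ B =
  [0, -2, 0]
  [-5, -4, 2]
  [-5, 2, -6]

Apply the min-plus product entry-by-entry:
  C[0][0] = min over k of (A[0][0] + B[0][0] = 2 + 10 = 12, A[0][1] + B[1][0] = 5 + -5 = 0, A[0][2] + B[2][0] = -2 + 7 = 5) = 0 (attained at k = 1)
  C[0][1] = min over k of (A[0][0] + B[0][1] = 2 + 6 = 8, A[0][1] + B[1][1] = 5 + 9 = 14, A[0][2] + B[2][1] = -2 + 0 = -2) = -2 (attained at k = 2)
  C[0][2] = min over k of (A[0][0] + B[0][2] = 2 + -2 = 0, A[0][1] + B[1][2] = 5 + 9 = 14, A[0][2] + B[2][2] = -2 + 6 = 4) = 0 (attained at k = 0)
  C[1][0] = min over k of (A[1][0] + B[0][0] = 6 + 10 = 16, A[1][1] + B[1][0] = 0 + -5 = -5, A[1][2] + B[2][0] = -4 + 7 = 3) = -5 (attained at k = 1)
  C[1][1] = min over k of (A[1][0] + B[0][1] = 6 + 6 = 12, A[1][1] + B[1][1] = 0 + 9 = 9, A[1][2] + B[2][1] = -4 + 0 = -4) = -4 (attained at k = 2)
  C[1][2] = min over k of (A[1][0] + B[0][2] = 6 + -2 = 4, A[1][1] + B[1][2] = 0 + 9 = 9, A[1][2] + B[2][2] = -4 + 6 = 2) = 2 (attained at k = 2)
  C[2][0] = min over k of (A[2][0] + B[0][0] = -4 + 10 = 6, A[2][1] + B[1][0] = 0 + -5 = -5, A[2][2] + B[2][0] = 5 + 7 = 12) = -5 (attained at k = 1)
  C[2][1] = min over k of (A[2][0] + B[0][1] = -4 + 6 = 2, A[2][1] + B[1][1] = 0 + 9 = 9, A[2][2] + B[2][1] = 5 + 0 = 5) = 2 (attained at k = 0)
  C[2][2] = min over k of (A[2][0] + B[0][2] = -4 + -2 = -6, A[2][1] + B[1][2] = 0 + 9 = 9, A[2][2] + B[2][2] = 5 + 6 = 11) = -6 (attained at k = 0)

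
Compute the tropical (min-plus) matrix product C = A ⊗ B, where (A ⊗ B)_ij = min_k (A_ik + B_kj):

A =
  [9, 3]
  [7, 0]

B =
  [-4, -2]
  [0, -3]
A ⊗ B =
  [3, 0]
  [0, -3]

Apply the min-plus product entry-by-entry:
  C[0][0] = min over k of (A[0][0] + B[0][0] = 9 + -4 = 5, A[0][1] + B[1][0] = 3 + 0 = 3) = 3 (attained at k = 1)
  C[0][1] = min over k of (A[0][0] + B[0][1] = 9 + -2 = 7, A[0][1] + B[1][1] = 3 + -3 = 0) = 0 (attained at k = 1)
  C[1][0] = min over k of (A[1][0] + B[0][0] = 7 + -4 = 3, A[1][1] + B[1][0] = 0 + 0 = 0) = 0 (attained at k = 1)
  C[1][1] = min over k of (A[1][0] + B[0][1] = 7 + -2 = 5, A[1][1] + B[1][1] = 0 + -3 = -3) = -3 (attained at k = 1)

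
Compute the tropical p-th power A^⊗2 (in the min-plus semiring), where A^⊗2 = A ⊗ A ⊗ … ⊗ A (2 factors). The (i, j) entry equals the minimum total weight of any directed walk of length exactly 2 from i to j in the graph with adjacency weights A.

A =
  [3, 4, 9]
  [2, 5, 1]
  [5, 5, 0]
A^⊗2 =
  [6, 7, 5]
  [5, 6, 1]
  [5, 5, 0]

Each entry (A^⊗2)_ij equals the minimum over all length-2 walks i = v_0 → v_1 → … → v_2 = j of Σ_t A[v_t][v_{t+1}]. For example, for (i, j) = (0, 2) we minimise over 3 possible intermediate vertex sequences; the minimum is 5, attained along the walk 0 → 1 → 2.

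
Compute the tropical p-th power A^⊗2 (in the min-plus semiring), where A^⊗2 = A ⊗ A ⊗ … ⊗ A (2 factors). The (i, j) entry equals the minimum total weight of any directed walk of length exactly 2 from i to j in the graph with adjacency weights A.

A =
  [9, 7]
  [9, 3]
A^⊗2 =
  [16, 10]
  [12, 6]

Each entry (A^⊗2)_ij equals the minimum over all length-2 walks i = v_0 → v_1 → … → v_2 = j of Σ_t A[v_t][v_{t+1}]. For example, for (i, j) = (0, 1) we minimise over 2 possible intermediate vertex sequences; the minimum is 10, attained along the walk 0 → 1 → 1.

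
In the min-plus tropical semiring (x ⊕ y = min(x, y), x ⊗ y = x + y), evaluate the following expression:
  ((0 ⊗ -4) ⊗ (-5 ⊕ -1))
((0 ⊗ -4) ⊗ (-5 ⊕ -1)) = -9

Expand innermost to outermost. Recall ⊕ takes the minimum of its arguments and ⊗ takes their sum. Working out the expression ((0 ⊗ -4) ⊗ (-5 ⊕ -1)) gives -9.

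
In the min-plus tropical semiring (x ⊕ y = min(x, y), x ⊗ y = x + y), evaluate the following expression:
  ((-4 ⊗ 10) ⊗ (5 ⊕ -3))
((-4 ⊗ 10) ⊗ (5 ⊕ -3)) = 3

Expand innermost to outermost. Recall ⊕ takes the minimum of its arguments and ⊗ takes their sum. Working out the expression ((-4 ⊗ 10) ⊗ (5 ⊕ -3)) gives 3.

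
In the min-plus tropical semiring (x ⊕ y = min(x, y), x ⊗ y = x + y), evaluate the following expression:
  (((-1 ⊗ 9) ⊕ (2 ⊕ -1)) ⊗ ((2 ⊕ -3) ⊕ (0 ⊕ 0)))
(((-1 ⊗ 9) ⊕ (2 ⊕ -1)) ⊗ ((2 ⊕ -3) ⊕ (0 ⊕ 0))) = -4

Expand innermost to outermost. Recall ⊕ takes the minimum of its arguments and ⊗ takes their sum. Working out the expression (((-1 ⊗ 9) ⊕ (2 ⊕ -1)) ⊗ ((2 ⊕ -3) ⊕ (0 ⊕ 0))) gives -4.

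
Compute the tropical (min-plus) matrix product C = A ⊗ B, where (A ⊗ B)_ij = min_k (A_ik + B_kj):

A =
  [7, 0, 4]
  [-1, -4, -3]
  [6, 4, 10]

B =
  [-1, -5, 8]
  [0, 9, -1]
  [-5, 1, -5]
A ⊗ B =
  [-1, 2, -1]
  [-8, -6, -8]
  [4, 1, 3]

Apply the min-plus product entry-by-entry:
  C[0][0] = min over k of (A[0][0] + B[0][0] = 7 + -1 = 6, A[0][1] + B[1][0] = 0 + 0 = 0, A[0][2] + B[2][0] = 4 + -5 = -1) = -1 (attained at k = 2)
  C[0][1] = min over k of (A[0][0] + B[0][1] = 7 + -5 = 2, A[0][1] + B[1][1] = 0 + 9 = 9, A[0][2] + B[2][1] = 4 + 1 = 5) = 2 (attained at k = 0)
  C[0][2] = min over k of (A[0][0] + B[0][2] = 7 + 8 = 15, A[0][1] + B[1][2] = 0 + -1 = -1, A[0][2] + B[2][2] = 4 + -5 = -1) = -1 (attained at k = 1)
  C[1][0] = min over k of (A[1][0] + B[0][0] = -1 + -1 = -2, A[1][1] + B[1][0] = -4 + 0 = -4, A[1][2] + B[2][0] = -3 + -5 = -8) = -8 (attained at k = 2)
  C[1][1] = min over k of (A[1][0] + B[0][1] = -1 + -5 = -6, A[1][1] + B[1][1] = -4 + 9 = 5, A[1][2] + B[2][1] = -3 + 1 = -2) = -6 (attained at k = 0)
  C[1][2] = min over k of (A[1][0] + B[0][2] = -1 + 8 = 7, A[1][1] + B[1][2] = -4 + -1 = -5, A[1][2] + B[2][2] = -3 + -5 = -8) = -8 (attained at k = 2)
  C[2][0] = min over k of (A[2][0] + B[0][0] = 6 + -1 = 5, A[2][1] + B[1][0] = 4 + 0 = 4, A[2][2] + B[2][0] = 10 + -5 = 5) = 4 (attained at k = 1)
  C[2][1] = min over k of (A[2][0] + B[0][1] = 6 + -5 = 1, A[2][1] + B[1][1] = 4 + 9 = 13, A[2][2] + B[2][1] = 10 + 1 = 11) = 1 (attained at k = 0)
  C[2][2] = min over k of (A[2][0] + B[0][2] = 6 + 8 = 14, A[2][1] + B[1][2] = 4 + -1 = 3, A[2][2] + B[2][2] = 10 + -5 = 5) = 3 (attained at k = 1)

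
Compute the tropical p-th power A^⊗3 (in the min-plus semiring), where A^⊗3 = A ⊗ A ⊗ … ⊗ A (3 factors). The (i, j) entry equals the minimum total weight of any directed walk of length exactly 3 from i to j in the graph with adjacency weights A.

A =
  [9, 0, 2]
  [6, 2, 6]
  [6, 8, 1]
A^⊗3 =
  [8, 4, 4]
  [10, 6, 8]
  [8, 7, 3]

Each entry (A^⊗3)_ij equals the minimum over all length-3 walks i = v_0 → v_1 → … → v_3 = j of Σ_t A[v_t][v_{t+1}]. For example, for (i, j) = (0, 2) we minimise over 9 possible intermediate vertex sequences; the minimum is 4, attained along the walk 0 → 2 → 2 → 2.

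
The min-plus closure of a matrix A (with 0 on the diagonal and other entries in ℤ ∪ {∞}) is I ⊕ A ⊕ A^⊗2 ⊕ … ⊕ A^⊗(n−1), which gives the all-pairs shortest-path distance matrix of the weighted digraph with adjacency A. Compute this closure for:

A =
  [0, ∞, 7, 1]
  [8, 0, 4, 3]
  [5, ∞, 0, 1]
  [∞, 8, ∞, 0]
Closure =
  [0, 9, 7, 1]
  [8, 0, 4, 3]
  [5, 9, 0, 1]
  [16, 8, 12, 0]

This is the Floyd-Warshall all-pairs shortest-path computation. For each intermediate vertex k = 0, 1, …, 3, update dist[i][j] ← min(dist[i][j], dist[i][k] + dist[k][j]). The final matrix gives, for each (i, j), the minimum total weight of any directed path from i to j (possibly empty when i = j).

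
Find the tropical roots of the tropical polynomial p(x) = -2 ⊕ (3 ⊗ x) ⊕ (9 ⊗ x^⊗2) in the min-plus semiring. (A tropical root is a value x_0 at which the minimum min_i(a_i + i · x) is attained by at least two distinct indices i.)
Roots: {-6, -5}

Each tropical root is a break point of the lower envelope of the lines y = a_i + i · x (there are 3 lines, with slopes 0, 1, ..., 2). Only the lines that attain the minimum somewhere contribute to roots; other lines are dominated. Here the surviving (envelope) indices are i = 2, i = 1, i = 0.
Intersections between consecutive envelope lines give the roots: for adjacent envelope indices i < j the intersection is x = (a_i − a_j) / (j − i). Reading off the sorted break points: {-6, -5}.
Verification: at each break x_0, at least two indices attain the minimum of min_i(a_i + i · x_0).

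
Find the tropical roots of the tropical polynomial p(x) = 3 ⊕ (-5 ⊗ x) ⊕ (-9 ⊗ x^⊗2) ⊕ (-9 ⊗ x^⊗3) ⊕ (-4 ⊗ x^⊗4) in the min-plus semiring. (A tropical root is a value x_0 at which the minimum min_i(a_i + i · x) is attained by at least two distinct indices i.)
Roots: {-5, 0, 4, 8}

Each tropical root is a break point of the lower envelope of the lines y = a_i + i · x (there are 5 lines, with slopes 0, 1, ..., 4). Only the lines that attain the minimum somewhere contribute to roots; other lines are dominated. Here the surviving (envelope) indices are i = 4, i = 3, i = 2, i = 1, i = 0.
Intersections between consecutive envelope lines give the roots: for adjacent envelope indices i < j the intersection is x = (a_i − a_j) / (j − i). Reading off the sorted break points: {-5, 0, 4, 8}.
Verification: at each break x_0, at least two indices attain the minimum of min_i(a_i + i · x_0).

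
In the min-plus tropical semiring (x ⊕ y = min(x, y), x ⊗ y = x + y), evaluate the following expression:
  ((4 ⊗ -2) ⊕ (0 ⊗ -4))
((4 ⊗ -2) ⊕ (0 ⊗ -4)) = -4

Expand innermost to outermost. Recall ⊕ takes the minimum of its arguments and ⊗ takes their sum. Working out the expression ((4 ⊗ -2) ⊕ (0 ⊗ -4)) gives -4.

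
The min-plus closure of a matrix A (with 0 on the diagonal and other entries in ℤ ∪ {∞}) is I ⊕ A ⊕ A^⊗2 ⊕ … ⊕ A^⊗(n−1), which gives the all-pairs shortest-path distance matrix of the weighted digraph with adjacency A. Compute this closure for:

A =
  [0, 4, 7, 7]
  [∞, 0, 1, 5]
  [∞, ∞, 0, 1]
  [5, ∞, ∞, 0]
Closure =
  [0, 4, 5, 6]
  [7, 0, 1, 2]
  [6, 10, 0, 1]
  [5, 9, 10, 0]

This is the Floyd-Warshall all-pairs shortest-path computation. For each intermediate vertex k = 0, 1, …, 3, update dist[i][j] ← min(dist[i][j], dist[i][k] + dist[k][j]). The final matrix gives, for each (i, j), the minimum total weight of any directed path from i to j (possibly empty when i = j).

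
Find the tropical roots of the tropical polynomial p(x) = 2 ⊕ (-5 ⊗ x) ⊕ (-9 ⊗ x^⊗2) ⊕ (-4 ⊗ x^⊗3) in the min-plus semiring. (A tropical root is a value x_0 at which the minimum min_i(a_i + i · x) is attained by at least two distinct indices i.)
Roots: {-5, 4, 7}

Each tropical root is a break point of the lower envelope of the lines y = a_i + i · x (there are 4 lines, with slopes 0, 1, ..., 3). Only the lines that attain the minimum somewhere contribute to roots; other lines are dominated. Here the surviving (envelope) indices are i = 3, i = 2, i = 1, i = 0.
Intersections between consecutive envelope lines give the roots: for adjacent envelope indices i < j the intersection is x = (a_i − a_j) / (j − i). Reading off the sorted break points: {-5, 4, 7}.
Verification: at each break x_0, at least two indices attain the minimum of min_i(a_i + i · x_0).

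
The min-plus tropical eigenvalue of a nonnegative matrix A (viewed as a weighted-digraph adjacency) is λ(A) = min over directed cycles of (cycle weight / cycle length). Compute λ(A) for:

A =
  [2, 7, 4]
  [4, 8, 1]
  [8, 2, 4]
λ(A) = 3/2

Enumerate directed cycles and compute their means (weight / length). Sample:
  cycle 0 → 0: weight = 2, length = 1, mean = 2/1 ≈ 2.000
  cycle 1 → 1: weight = 8, length = 1, mean = 8/1 ≈ 8.000
  cycle 2 → 2: weight = 4, length = 1, mean = 4/1 ≈ 4.000
  cycle 0 → 1 → 0: weight = 11, length = 2, mean = 11/2 ≈ 5.500
  cycle 0 → 2 → 0: weight = 12, length = 2, mean = 12/2 ≈ 6.000
  cycle 1 → 0 → 1: weight = 11, length = 2, mean = 11/2 ≈ 5.500
Minimum mean = 1.500, attained e.g. along the cycle 1 → 2 → 1 with weight 3 and length 2. So λ(A) = 3/2 = 3/2.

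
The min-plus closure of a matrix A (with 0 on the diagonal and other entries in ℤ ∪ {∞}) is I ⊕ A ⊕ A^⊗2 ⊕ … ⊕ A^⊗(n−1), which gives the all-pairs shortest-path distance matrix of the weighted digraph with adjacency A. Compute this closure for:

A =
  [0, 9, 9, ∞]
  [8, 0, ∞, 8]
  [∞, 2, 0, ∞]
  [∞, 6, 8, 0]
Closure =
  [0, 9, 9, 17]
  [8, 0, 16, 8]
  [10, 2, 0, 10]
  [14, 6, 8, 0]

This is the Floyd-Warshall all-pairs shortest-path computation. For each intermediate vertex k = 0, 1, …, 3, update dist[i][j] ← min(dist[i][j], dist[i][k] + dist[k][j]). The final matrix gives, for each (i, j), the minimum total weight of any directed path from i to j (possibly empty when i = j).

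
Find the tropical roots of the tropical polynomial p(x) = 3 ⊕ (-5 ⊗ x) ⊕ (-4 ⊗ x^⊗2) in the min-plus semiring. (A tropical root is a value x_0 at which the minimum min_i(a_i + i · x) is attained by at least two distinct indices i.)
Roots: {-1, 8}

Each tropical root is a break point of the lower envelope of the lines y = a_i + i · x (there are 3 lines, with slopes 0, 1, ..., 2). Only the lines that attain the minimum somewhere contribute to roots; other lines are dominated. Here the surviving (envelope) indices are i = 2, i = 1, i = 0.
Intersections between consecutive envelope lines give the roots: for adjacent envelope indices i < j the intersection is x = (a_i − a_j) / (j − i). Reading off the sorted break points: {-1, 8}.
Verification: at each break x_0, at least two indices attain the minimum of min_i(a_i + i · x_0).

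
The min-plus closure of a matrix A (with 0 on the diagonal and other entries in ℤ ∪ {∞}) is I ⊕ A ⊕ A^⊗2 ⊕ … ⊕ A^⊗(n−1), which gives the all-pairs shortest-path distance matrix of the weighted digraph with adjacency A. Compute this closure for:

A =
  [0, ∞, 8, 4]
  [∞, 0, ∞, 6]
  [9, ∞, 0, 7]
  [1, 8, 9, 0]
Closure =
  [0, 12, 8, 4]
  [7, 0, 15, 6]
  [8, 15, 0, 7]
  [1, 8, 9, 0]

This is the Floyd-Warshall all-pairs shortest-path computation. For each intermediate vertex k = 0, 1, …, 3, update dist[i][j] ← min(dist[i][j], dist[i][k] + dist[k][j]). The final matrix gives, for each (i, j), the minimum total weight of any directed path from i to j (possibly empty when i = j).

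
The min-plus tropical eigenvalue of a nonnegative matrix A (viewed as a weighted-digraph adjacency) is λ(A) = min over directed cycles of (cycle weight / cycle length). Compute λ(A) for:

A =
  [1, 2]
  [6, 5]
λ(A) = 1

Enumerate directed cycles and compute their means (weight / length). Sample:
  cycle 0 → 0: weight = 1, length = 1, mean = 1/1 ≈ 1.000
  cycle 1 → 1: weight = 5, length = 1, mean = 5/1 ≈ 5.000
  cycle 0 → 1 → 0: weight = 8, length = 2, mean = 8/2 ≈ 4.000
  cycle 1 → 0 → 1: weight = 8, length = 2, mean = 8/2 ≈ 4.000
Minimum mean = 1.000, attained e.g. along the cycle 0 → 0 with weight 1 and length 1. So λ(A) = 1/1 = 1.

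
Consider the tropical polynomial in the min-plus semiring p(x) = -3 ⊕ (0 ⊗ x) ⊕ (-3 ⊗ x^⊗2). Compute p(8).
p(8) = -3

A tropical monomial a ⊗ x^⊗i evaluates to a + i · x. Evaluating each term at x = 8:
  Term 0 contributes -3 + 0 · 8 = -3
  Term 1 contributes 0 + 1 · 8 = 8
  Term 2 contributes -3 + 2 · 8 = 13
p(8) = ⊕ of these = min[-3, 8, 13] = -3.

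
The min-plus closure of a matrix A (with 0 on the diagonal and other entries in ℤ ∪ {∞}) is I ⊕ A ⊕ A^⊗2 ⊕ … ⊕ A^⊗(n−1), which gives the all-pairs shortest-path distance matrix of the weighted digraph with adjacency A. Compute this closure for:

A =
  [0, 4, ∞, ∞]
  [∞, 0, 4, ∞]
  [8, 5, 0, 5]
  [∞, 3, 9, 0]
Closure =
  [0, 4, 8, 13]
  [12, 0, 4, 9]
  [8, 5, 0, 5]
  [15, 3, 7, 0]

This is the Floyd-Warshall all-pairs shortest-path computation. For each intermediate vertex k = 0, 1, …, 3, update dist[i][j] ← min(dist[i][j], dist[i][k] + dist[k][j]). The final matrix gives, for each (i, j), the minimum total weight of any directed path from i to j (possibly empty when i = j).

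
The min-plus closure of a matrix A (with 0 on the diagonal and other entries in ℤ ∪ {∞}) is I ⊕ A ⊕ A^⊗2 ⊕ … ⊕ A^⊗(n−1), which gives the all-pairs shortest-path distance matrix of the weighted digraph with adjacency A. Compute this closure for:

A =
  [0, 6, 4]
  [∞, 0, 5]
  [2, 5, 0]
Closure =
  [0, 6, 4]
  [7, 0, 5]
  [2, 5, 0]

This is the Floyd-Warshall all-pairs shortest-path computation. For each intermediate vertex k = 0, 1, …, 2, update dist[i][j] ← min(dist[i][j], dist[i][k] + dist[k][j]). The final matrix gives, for each (i, j), the minimum total weight of any directed path from i to j (possibly empty when i = j).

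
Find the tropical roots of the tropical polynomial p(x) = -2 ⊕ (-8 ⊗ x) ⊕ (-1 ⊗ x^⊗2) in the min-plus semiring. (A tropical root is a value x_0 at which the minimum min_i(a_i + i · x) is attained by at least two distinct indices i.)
Roots: {-7, 6}

Each tropical root is a break point of the lower envelope of the lines y = a_i + i · x (there are 3 lines, with slopes 0, 1, ..., 2). Only the lines that attain the minimum somewhere contribute to roots; other lines are dominated. Here the surviving (envelope) indices are i = 2, i = 1, i = 0.
Intersections between consecutive envelope lines give the roots: for adjacent envelope indices i < j the intersection is x = (a_i − a_j) / (j − i). Reading off the sorted break points: {-7, 6}.
Verification: at each break x_0, at least two indices attain the minimum of min_i(a_i + i · x_0).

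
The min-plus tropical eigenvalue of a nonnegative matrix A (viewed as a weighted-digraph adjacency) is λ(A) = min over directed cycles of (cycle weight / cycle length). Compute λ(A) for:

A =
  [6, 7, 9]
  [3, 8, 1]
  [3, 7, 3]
λ(A) = 3

Enumerate directed cycles and compute their means (weight / length). Sample:
  cycle 0 → 0: weight = 6, length = 1, mean = 6/1 ≈ 6.000
  cycle 1 → 1: weight = 8, length = 1, mean = 8/1 ≈ 8.000
  cycle 2 → 2: weight = 3, length = 1, mean = 3/1 ≈ 3.000
  cycle 0 → 1 → 0: weight = 10, length = 2, mean = 10/2 ≈ 5.000
  cycle 0 → 2 → 0: weight = 12, length = 2, mean = 12/2 ≈ 6.000
  cycle 1 → 0 → 1: weight = 10, length = 2, mean = 10/2 ≈ 5.000
Minimum mean = 3.000, attained e.g. along the cycle 2 → 2 with weight 3 and length 1. So λ(A) = 3/1 = 3.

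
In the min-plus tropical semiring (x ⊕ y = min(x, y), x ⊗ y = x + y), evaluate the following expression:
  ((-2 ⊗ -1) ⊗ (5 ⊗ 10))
((-2 ⊗ -1) ⊗ (5 ⊗ 10)) = 12

Expand innermost to outermost. Recall ⊕ takes the minimum of its arguments and ⊗ takes their sum. Working out the expression ((-2 ⊗ -1) ⊗ (5 ⊗ 10)) gives 12.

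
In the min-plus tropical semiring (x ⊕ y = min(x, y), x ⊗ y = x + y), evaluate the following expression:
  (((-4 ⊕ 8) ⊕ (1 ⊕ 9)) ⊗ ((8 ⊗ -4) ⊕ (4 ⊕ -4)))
(((-4 ⊕ 8) ⊕ (1 ⊕ 9)) ⊗ ((8 ⊗ -4) ⊕ (4 ⊕ -4))) = -8

Expand innermost to outermost. Recall ⊕ takes the minimum of its arguments and ⊗ takes their sum. Working out the expression (((-4 ⊕ 8) ⊕ (1 ⊕ 9)) ⊗ ((8 ⊗ -4) ⊕ (4 ⊕ -4))) gives -8.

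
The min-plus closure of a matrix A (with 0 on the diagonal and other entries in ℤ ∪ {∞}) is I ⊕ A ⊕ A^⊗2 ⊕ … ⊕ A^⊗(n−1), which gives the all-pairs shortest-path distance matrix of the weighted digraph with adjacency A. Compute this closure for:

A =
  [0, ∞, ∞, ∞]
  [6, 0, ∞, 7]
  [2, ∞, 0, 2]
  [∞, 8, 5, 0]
Closure =
  [0, ∞, ∞, ∞]
  [6, 0, 12, 7]
  [2, 10, 0, 2]
  [7, 8, 5, 0]

This is the Floyd-Warshall all-pairs shortest-path computation. For each intermediate vertex k = 0, 1, …, 3, update dist[i][j] ← min(dist[i][j], dist[i][k] + dist[k][j]). The final matrix gives, for each (i, j), the minimum total weight of any directed path from i to j (possibly empty when i = j).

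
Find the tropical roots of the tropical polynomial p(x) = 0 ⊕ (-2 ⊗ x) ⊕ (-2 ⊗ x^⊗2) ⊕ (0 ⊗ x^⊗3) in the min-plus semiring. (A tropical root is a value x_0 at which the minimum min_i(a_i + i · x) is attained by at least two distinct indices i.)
Roots: {-2, 0, 2}

Each tropical root is a break point of the lower envelope of the lines y = a_i + i · x (there are 4 lines, with slopes 0, 1, ..., 3). Only the lines that attain the minimum somewhere contribute to roots; other lines are dominated. Here the surviving (envelope) indices are i = 3, i = 2, i = 1, i = 0.
Intersections between consecutive envelope lines give the roots: for adjacent envelope indices i < j the intersection is x = (a_i − a_j) / (j − i). Reading off the sorted break points: {-2, 0, 2}.
Verification: at each break x_0, at least two indices attain the minimum of min_i(a_i + i · x_0).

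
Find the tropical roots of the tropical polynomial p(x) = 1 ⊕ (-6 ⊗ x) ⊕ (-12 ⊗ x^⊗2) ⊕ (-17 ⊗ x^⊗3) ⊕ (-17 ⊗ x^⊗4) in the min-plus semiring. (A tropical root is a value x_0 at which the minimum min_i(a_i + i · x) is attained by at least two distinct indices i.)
Roots: {0, 5, 6, 7}

Each tropical root is a break point of the lower envelope of the lines y = a_i + i · x (there are 5 lines, with slopes 0, 1, ..., 4). Only the lines that attain the minimum somewhere contribute to roots; other lines are dominated. Here the surviving (envelope) indices are i = 4, i = 3, i = 2, i = 1, i = 0.
Intersections between consecutive envelope lines give the roots: for adjacent envelope indices i < j the intersection is x = (a_i − a_j) / (j − i). Reading off the sorted break points: {0, 5, 6, 7}.
Verification: at each break x_0, at least two indices attain the minimum of min_i(a_i + i · x_0).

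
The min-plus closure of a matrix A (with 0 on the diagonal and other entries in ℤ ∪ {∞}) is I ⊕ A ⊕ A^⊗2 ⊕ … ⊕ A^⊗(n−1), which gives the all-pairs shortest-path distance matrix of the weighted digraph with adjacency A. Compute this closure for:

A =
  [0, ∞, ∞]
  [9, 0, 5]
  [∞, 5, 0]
Closure =
  [0, ∞, ∞]
  [9, 0, 5]
  [14, 5, 0]

This is the Floyd-Warshall all-pairs shortest-path computation. For each intermediate vertex k = 0, 1, …, 2, update dist[i][j] ← min(dist[i][j], dist[i][k] + dist[k][j]). The final matrix gives, for each (i, j), the minimum total weight of any directed path from i to j (possibly empty when i = j).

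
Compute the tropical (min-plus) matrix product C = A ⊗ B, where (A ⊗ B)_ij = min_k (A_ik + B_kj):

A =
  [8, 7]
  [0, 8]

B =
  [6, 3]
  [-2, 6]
A ⊗ B =
  [5, 11]
  [6, 3]

Apply the min-plus product entry-by-entry:
  C[0][0] = min over k of (A[0][0] + B[0][0] = 8 + 6 = 14, A[0][1] + B[1][0] = 7 + -2 = 5) = 5 (attained at k = 1)
  C[0][1] = min over k of (A[0][0] + B[0][1] = 8 + 3 = 11, A[0][1] + B[1][1] = 7 + 6 = 13) = 11 (attained at k = 0)
  C[1][0] = min over k of (A[1][0] + B[0][0] = 0 + 6 = 6, A[1][1] + B[1][0] = 8 + -2 = 6) = 6 (attained at k = 0)
  C[1][1] = min over k of (A[1][0] + B[0][1] = 0 + 3 = 3, A[1][1] + B[1][1] = 8 + 6 = 14) = 3 (attained at k = 0)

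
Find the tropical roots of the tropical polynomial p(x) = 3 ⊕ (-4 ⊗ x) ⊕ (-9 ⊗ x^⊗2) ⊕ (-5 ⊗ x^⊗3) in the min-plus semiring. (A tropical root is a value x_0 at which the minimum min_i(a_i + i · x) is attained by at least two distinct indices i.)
Roots: {-4, 5, 7}

Each tropical root is a break point of the lower envelope of the lines y = a_i + i · x (there are 4 lines, with slopes 0, 1, ..., 3). Only the lines that attain the minimum somewhere contribute to roots; other lines are dominated. Here the surviving (envelope) indices are i = 3, i = 2, i = 1, i = 0.
Intersections between consecutive envelope lines give the roots: for adjacent envelope indices i < j the intersection is x = (a_i − a_j) / (j − i). Reading off the sorted break points: {-4, 5, 7}.
Verification: at each break x_0, at least two indices attain the minimum of min_i(a_i + i · x_0).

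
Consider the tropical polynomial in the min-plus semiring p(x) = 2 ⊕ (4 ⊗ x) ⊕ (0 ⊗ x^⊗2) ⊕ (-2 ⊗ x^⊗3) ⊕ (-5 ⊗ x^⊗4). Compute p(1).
p(1) = -1

A tropical monomial a ⊗ x^⊗i evaluates to a + i · x. Evaluating each term at x = 1:
  Term 0 contributes 2 + 0 · 1 = 2
  Term 1 contributes 4 + 1 · 1 = 5
  Term 2 contributes 0 + 2 · 1 = 2
  Term 3 contributes -2 + 3 · 1 = 1
  Term 4 contributes -5 + 4 · 1 = -1
p(1) = ⊕ of these = min[2, 5, 2, 1, -1] = -1.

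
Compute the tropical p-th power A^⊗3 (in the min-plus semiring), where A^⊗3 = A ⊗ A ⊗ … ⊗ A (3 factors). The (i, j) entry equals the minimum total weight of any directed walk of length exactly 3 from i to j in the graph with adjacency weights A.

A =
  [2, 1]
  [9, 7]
A^⊗3 =
  [6, 5]
  [13, 12]

Each entry (A^⊗3)_ij equals the minimum over all length-3 walks i = v_0 → v_1 → … → v_3 = j of Σ_t A[v_t][v_{t+1}]. For example, for (i, j) = (0, 1) we minimise over 4 possible intermediate vertex sequences; the minimum is 5, attained along the walk 0 → 0 → 0 → 1.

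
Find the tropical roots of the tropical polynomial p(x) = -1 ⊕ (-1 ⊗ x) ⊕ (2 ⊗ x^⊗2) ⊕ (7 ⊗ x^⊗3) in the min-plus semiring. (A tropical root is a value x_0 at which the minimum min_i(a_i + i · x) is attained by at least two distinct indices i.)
Roots: {-5, -3, 0}

Each tropical root is a break point of the lower envelope of the lines y = a_i + i · x (there are 4 lines, with slopes 0, 1, ..., 3). Only the lines that attain the minimum somewhere contribute to roots; other lines are dominated. Here the surviving (envelope) indices are i = 3, i = 2, i = 1, i = 0.
Intersections between consecutive envelope lines give the roots: for adjacent envelope indices i < j the intersection is x = (a_i − a_j) / (j − i). Reading off the sorted break points: {-5, -3, 0}.
Verification: at each break x_0, at least two indices attain the minimum of min_i(a_i + i · x_0).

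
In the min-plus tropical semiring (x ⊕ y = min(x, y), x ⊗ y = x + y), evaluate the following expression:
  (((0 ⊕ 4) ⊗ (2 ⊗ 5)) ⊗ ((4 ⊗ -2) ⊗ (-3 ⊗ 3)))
(((0 ⊕ 4) ⊗ (2 ⊗ 5)) ⊗ ((4 ⊗ -2) ⊗ (-3 ⊗ 3))) = 9

Expand innermost to outermost. Recall ⊕ takes the minimum of its arguments and ⊗ takes their sum. Working out the expression (((0 ⊕ 4) ⊗ (2 ⊗ 5)) ⊗ ((4 ⊗ -2) ⊗ (-3 ⊗ 3))) gives 9.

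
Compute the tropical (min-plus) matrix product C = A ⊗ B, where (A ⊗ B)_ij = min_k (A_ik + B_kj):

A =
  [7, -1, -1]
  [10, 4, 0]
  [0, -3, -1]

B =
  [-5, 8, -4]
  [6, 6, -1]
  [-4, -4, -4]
A ⊗ B =
  [-5, -5, -5]
  [-4, -4, -4]
  [-5, -5, -5]

Apply the min-plus product entry-by-entry:
  C[0][0] = min over k of (A[0][0] + B[0][0] = 7 + -5 = 2, A[0][1] + B[1][0] = -1 + 6 = 5, A[0][2] + B[2][0] = -1 + -4 = -5) = -5 (attained at k = 2)
  C[0][1] = min over k of (A[0][0] + B[0][1] = 7 + 8 = 15, A[0][1] + B[1][1] = -1 + 6 = 5, A[0][2] + B[2][1] = -1 + -4 = -5) = -5 (attained at k = 2)
  C[0][2] = min over k of (A[0][0] + B[0][2] = 7 + -4 = 3, A[0][1] + B[1][2] = -1 + -1 = -2, A[0][2] + B[2][2] = -1 + -4 = -5) = -5 (attained at k = 2)
  C[1][0] = min over k of (A[1][0] + B[0][0] = 10 + -5 = 5, A[1][1] + B[1][0] = 4 + 6 = 10, A[1][2] + B[2][0] = 0 + -4 = -4) = -4 (attained at k = 2)
  C[1][1] = min over k of (A[1][0] + B[0][1] = 10 + 8 = 18, A[1][1] + B[1][1] = 4 + 6 = 10, A[1][2] + B[2][1] = 0 + -4 = -4) = -4 (attained at k = 2)
  C[1][2] = min over k of (A[1][0] + B[0][2] = 10 + -4 = 6, A[1][1] + B[1][2] = 4 + -1 = 3, A[1][2] + B[2][2] = 0 + -4 = -4) = -4 (attained at k = 2)
  C[2][0] = min over k of (A[2][0] + B[0][0] = 0 + -5 = -5, A[2][1] + B[1][0] = -3 + 6 = 3, A[2][2] + B[2][0] = -1 + -4 = -5) = -5 (attained at k = 0)
  C[2][1] = min over k of (A[2][0] + B[0][1] = 0 + 8 = 8, A[2][1] + B[1][1] = -3 + 6 = 3, A[2][2] + B[2][1] = -1 + -4 = -5) = -5 (attained at k = 2)
  C[2][2] = min over k of (A[2][0] + B[0][2] = 0 + -4 = -4, A[2][1] + B[1][2] = -3 + -1 = -4, A[2][2] + B[2][2] = -1 + -4 = -5) = -5 (attained at k = 2)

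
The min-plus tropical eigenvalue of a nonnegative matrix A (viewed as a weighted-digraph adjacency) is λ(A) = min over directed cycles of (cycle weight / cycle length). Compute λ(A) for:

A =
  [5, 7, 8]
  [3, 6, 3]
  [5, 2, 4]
λ(A) = 5/2

Enumerate directed cycles and compute their means (weight / length). Sample:
  cycle 0 → 0: weight = 5, length = 1, mean = 5/1 ≈ 5.000
  cycle 1 → 1: weight = 6, length = 1, mean = 6/1 ≈ 6.000
  cycle 2 → 2: weight = 4, length = 1, mean = 4/1 ≈ 4.000
  cycle 0 → 1 → 0: weight = 10, length = 2, mean = 10/2 ≈ 5.000
  cycle 0 → 2 → 0: weight = 13, length = 2, mean = 13/2 ≈ 6.500
  cycle 1 → 0 → 1: weight = 10, length = 2, mean = 10/2 ≈ 5.000
Minimum mean = 2.500, attained e.g. along the cycle 1 → 2 → 1 with weight 5 and length 2. So λ(A) = 5/2 = 5/2.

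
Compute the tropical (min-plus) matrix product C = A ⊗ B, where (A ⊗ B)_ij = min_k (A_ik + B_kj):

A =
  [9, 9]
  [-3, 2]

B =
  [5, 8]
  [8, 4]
A ⊗ B =
  [14, 13]
  [2, 5]

Apply the min-plus product entry-by-entry:
  C[0][0] = min over k of (A[0][0] + B[0][0] = 9 + 5 = 14, A[0][1] + B[1][0] = 9 + 8 = 17) = 14 (attained at k = 0)
  C[0][1] = min over k of (A[0][0] + B[0][1] = 9 + 8 = 17, A[0][1] + B[1][1] = 9 + 4 = 13) = 13 (attained at k = 1)
  C[1][0] = min over k of (A[1][0] + B[0][0] = -3 + 5 = 2, A[1][1] + B[1][0] = 2 + 8 = 10) = 2 (attained at k = 0)
  C[1][1] = min over k of (A[1][0] + B[0][1] = -3 + 8 = 5, A[1][1] + B[1][1] = 2 + 4 = 6) = 5 (attained at k = 0)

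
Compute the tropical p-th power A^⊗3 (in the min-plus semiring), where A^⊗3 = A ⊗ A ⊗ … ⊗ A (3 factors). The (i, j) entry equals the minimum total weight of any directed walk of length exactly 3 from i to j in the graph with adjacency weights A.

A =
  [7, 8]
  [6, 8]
A^⊗3 =
  [21, 22]
  [20, 21]

Each entry (A^⊗3)_ij equals the minimum over all length-3 walks i = v_0 → v_1 → … → v_3 = j of Σ_t A[v_t][v_{t+1}]. For example, for (i, j) = (0, 1) we minimise over 4 possible intermediate vertex sequences; the minimum is 22, attained along the walk 0 → 0 → 0 → 1.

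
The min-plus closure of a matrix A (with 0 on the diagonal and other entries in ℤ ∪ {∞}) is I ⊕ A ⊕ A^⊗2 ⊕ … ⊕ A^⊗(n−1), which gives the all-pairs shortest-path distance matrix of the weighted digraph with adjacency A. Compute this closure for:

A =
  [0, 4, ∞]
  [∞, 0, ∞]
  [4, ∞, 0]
Closure =
  [0, 4, ∞]
  [∞, 0, ∞]
  [4, 8, 0]

This is the Floyd-Warshall all-pairs shortest-path computation. For each intermediate vertex k = 0, 1, …, 2, update dist[i][j] ← min(dist[i][j], dist[i][k] + dist[k][j]). The final matrix gives, for each (i, j), the minimum total weight of any directed path from i to j (possibly empty when i = j).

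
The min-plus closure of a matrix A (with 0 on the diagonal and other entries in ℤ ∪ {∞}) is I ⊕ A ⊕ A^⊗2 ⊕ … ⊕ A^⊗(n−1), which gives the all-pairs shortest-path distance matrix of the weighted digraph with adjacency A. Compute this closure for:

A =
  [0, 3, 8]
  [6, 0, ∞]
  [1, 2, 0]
Closure =
  [0, 3, 8]
  [6, 0, 14]
  [1, 2, 0]

This is the Floyd-Warshall all-pairs shortest-path computation. For each intermediate vertex k = 0, 1, …, 2, update dist[i][j] ← min(dist[i][j], dist[i][k] + dist[k][j]). The final matrix gives, for each (i, j), the minimum total weight of any directed path from i to j (possibly empty when i = j).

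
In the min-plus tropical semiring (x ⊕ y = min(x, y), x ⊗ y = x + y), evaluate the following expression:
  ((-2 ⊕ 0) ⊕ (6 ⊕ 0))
((-2 ⊕ 0) ⊕ (6 ⊕ 0)) = -2

Expand innermost to outermost. Recall ⊕ takes the minimum of its arguments and ⊗ takes their sum. Working out the expression ((-2 ⊕ 0) ⊕ (6 ⊕ 0)) gives -2.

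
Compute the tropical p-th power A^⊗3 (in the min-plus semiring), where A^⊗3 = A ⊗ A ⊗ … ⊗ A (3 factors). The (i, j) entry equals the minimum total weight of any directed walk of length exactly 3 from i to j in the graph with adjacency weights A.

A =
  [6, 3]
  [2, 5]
A^⊗3 =
  [10, 8]
  [7, 10]

Each entry (A^⊗3)_ij equals the minimum over all length-3 walks i = v_0 → v_1 → … → v_3 = j of Σ_t A[v_t][v_{t+1}]. For example, for (i, j) = (0, 1) we minimise over 4 possible intermediate vertex sequences; the minimum is 8, attained along the walk 0 → 1 → 0 → 1.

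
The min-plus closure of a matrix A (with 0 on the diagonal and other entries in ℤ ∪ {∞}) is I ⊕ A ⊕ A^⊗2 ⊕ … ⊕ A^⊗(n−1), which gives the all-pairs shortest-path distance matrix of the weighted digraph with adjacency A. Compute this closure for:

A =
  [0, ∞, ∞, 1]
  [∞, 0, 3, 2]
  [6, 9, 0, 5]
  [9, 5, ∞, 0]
Closure =
  [0, 6, 9, 1]
  [9, 0, 3, 2]
  [6, 9, 0, 5]
  [9, 5, 8, 0]

This is the Floyd-Warshall all-pairs shortest-path computation. For each intermediate vertex k = 0, 1, …, 3, update dist[i][j] ← min(dist[i][j], dist[i][k] + dist[k][j]). The final matrix gives, for each (i, j), the minimum total weight of any directed path from i to j (possibly empty when i = j).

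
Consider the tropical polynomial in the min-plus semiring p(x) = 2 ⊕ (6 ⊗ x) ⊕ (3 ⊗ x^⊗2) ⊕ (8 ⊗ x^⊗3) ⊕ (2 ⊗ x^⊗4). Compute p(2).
p(2) = 2

A tropical monomial a ⊗ x^⊗i evaluates to a + i · x. Evaluating each term at x = 2:
  Term 0 contributes 2 + 0 · 2 = 2
  Term 1 contributes 6 + 1 · 2 = 8
  Term 2 contributes 3 + 2 · 2 = 7
  Term 3 contributes 8 + 3 · 2 = 14
  Term 4 contributes 2 + 4 · 2 = 10
p(2) = ⊕ of these = min[2, 8, 7, 14, 10] = 2.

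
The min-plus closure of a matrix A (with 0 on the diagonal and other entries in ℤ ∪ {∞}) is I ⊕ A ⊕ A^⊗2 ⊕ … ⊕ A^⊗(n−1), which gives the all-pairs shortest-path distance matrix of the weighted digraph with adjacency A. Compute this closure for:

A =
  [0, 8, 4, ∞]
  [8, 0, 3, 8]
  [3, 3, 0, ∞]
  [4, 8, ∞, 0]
Closure =
  [0, 7, 4, 15]
  [6, 0, 3, 8]
  [3, 3, 0, 11]
  [4, 8, 8, 0]

This is the Floyd-Warshall all-pairs shortest-path computation. For each intermediate vertex k = 0, 1, …, 3, update dist[i][j] ← min(dist[i][j], dist[i][k] + dist[k][j]). The final matrix gives, for each (i, j), the minimum total weight of any directed path from i to j (possibly empty when i = j).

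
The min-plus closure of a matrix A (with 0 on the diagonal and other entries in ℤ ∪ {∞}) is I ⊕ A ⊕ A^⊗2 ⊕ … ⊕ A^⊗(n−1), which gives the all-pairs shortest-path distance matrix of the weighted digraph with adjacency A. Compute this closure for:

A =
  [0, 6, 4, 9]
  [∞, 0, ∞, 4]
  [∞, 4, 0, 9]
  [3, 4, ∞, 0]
Closure =
  [0, 6, 4, 9]
  [7, 0, 11, 4]
  [11, 4, 0, 8]
  [3, 4, 7, 0]

This is the Floyd-Warshall all-pairs shortest-path computation. For each intermediate vertex k = 0, 1, …, 3, update dist[i][j] ← min(dist[i][j], dist[i][k] + dist[k][j]). The final matrix gives, for each (i, j), the minimum total weight of any directed path from i to j (possibly empty when i = j).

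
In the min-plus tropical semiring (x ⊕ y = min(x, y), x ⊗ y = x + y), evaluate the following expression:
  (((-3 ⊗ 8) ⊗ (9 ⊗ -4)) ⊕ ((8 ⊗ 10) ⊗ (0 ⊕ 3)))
(((-3 ⊗ 8) ⊗ (9 ⊗ -4)) ⊕ ((8 ⊗ 10) ⊗ (0 ⊕ 3))) = 10

Expand innermost to outermost. Recall ⊕ takes the minimum of its arguments and ⊗ takes their sum. Working out the expression (((-3 ⊗ 8) ⊗ (9 ⊗ -4)) ⊕ ((8 ⊗ 10) ⊗ (0 ⊕ 3))) gives 10.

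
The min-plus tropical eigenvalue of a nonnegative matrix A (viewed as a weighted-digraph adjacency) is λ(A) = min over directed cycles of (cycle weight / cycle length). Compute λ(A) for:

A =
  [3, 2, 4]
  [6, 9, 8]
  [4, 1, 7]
λ(A) = 3

Enumerate directed cycles and compute their means (weight / length). Sample:
  cycle 0 → 0: weight = 3, length = 1, mean = 3/1 ≈ 3.000
  cycle 1 → 1: weight = 9, length = 1, mean = 9/1 ≈ 9.000
  cycle 2 → 2: weight = 7, length = 1, mean = 7/1 ≈ 7.000
  cycle 0 → 1 → 0: weight = 8, length = 2, mean = 8/2 ≈ 4.000
  cycle 0 → 2 → 0: weight = 8, length = 2, mean = 8/2 ≈ 4.000
  cycle 1 → 0 → 1: weight = 8, length = 2, mean = 8/2 ≈ 4.000
Minimum mean = 3.000, attained e.g. along the cycle 0 → 0 with weight 3 and length 1. So λ(A) = 3/1 = 3.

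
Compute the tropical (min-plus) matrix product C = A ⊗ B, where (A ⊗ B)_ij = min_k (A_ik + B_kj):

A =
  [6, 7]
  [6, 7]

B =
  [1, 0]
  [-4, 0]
A ⊗ B =
  [3, 6]
  [3, 6]

Apply the min-plus product entry-by-entry:
  C[0][0] = min over k of (A[0][0] + B[0][0] = 6 + 1 = 7, A[0][1] + B[1][0] = 7 + -4 = 3) = 3 (attained at k = 1)
  C[0][1] = min over k of (A[0][0] + B[0][1] = 6 + 0 = 6, A[0][1] + B[1][1] = 7 + 0 = 7) = 6 (attained at k = 0)
  C[1][0] = min over k of (A[1][0] + B[0][0] = 6 + 1 = 7, A[1][1] + B[1][0] = 7 + -4 = 3) = 3 (attained at k = 1)
  C[1][1] = min over k of (A[1][0] + B[0][1] = 6 + 0 = 6, A[1][1] + B[1][1] = 7 + 0 = 7) = 6 (attained at k = 0)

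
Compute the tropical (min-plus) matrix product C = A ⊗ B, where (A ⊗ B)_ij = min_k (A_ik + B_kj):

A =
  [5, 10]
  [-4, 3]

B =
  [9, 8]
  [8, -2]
A ⊗ B =
  [14, 8]
  [5, 1]

Apply the min-plus product entry-by-entry:
  C[0][0] = min over k of (A[0][0] + B[0][0] = 5 + 9 = 14, A[0][1] + B[1][0] = 10 + 8 = 18) = 14 (attained at k = 0)
  C[0][1] = min over k of (A[0][0] + B[0][1] = 5 + 8 = 13, A[0][1] + B[1][1] = 10 + -2 = 8) = 8 (attained at k = 1)
  C[1][0] = min over k of (A[1][0] + B[0][0] = -4 + 9 = 5, A[1][1] + B[1][0] = 3 + 8 = 11) = 5 (attained at k = 0)
  C[1][1] = min over k of (A[1][0] + B[0][1] = -4 + 8 = 4, A[1][1] + B[1][1] = 3 + -2 = 1) = 1 (attained at k = 1)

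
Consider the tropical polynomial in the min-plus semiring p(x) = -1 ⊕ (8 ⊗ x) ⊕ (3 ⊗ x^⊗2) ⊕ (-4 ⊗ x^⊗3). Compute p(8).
p(8) = -1

A tropical monomial a ⊗ x^⊗i evaluates to a + i · x. Evaluating each term at x = 8:
  Term 0 contributes -1 + 0 · 8 = -1
  Term 1 contributes 8 + 1 · 8 = 16
  Term 2 contributes 3 + 2 · 8 = 19
  Term 3 contributes -4 + 3 · 8 = 20
p(8) = ⊕ of these = min[-1, 16, 19, 20] = -1.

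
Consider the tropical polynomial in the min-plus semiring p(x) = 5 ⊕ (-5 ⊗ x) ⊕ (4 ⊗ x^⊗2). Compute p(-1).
p(-1) = -6

A tropical monomial a ⊗ x^⊗i evaluates to a + i · x. Evaluating each term at x = -1:
  Term 0 contributes 5 + 0 · -1 = 5
  Term 1 contributes -5 + 1 · -1 = -6
  Term 2 contributes 4 + 2 · -1 = 2
p(-1) = ⊕ of these = min[5, -6, 2] = -6.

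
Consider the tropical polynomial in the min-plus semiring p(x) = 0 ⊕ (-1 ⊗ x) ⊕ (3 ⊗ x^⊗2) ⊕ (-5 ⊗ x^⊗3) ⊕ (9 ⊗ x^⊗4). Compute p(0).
p(0) = -5

A tropical monomial a ⊗ x^⊗i evaluates to a + i · x. Evaluating each term at x = 0:
  Term 0 contributes 0 + 0 · 0 = 0
  Term 1 contributes -1 + 1 · 0 = -1
  Term 2 contributes 3 + 2 · 0 = 3
  Term 3 contributes -5 + 3 · 0 = -5
  Term 4 contributes 9 + 4 · 0 = 9
p(0) = ⊕ of these = min[0, -1, 3, -5, 9] = -5.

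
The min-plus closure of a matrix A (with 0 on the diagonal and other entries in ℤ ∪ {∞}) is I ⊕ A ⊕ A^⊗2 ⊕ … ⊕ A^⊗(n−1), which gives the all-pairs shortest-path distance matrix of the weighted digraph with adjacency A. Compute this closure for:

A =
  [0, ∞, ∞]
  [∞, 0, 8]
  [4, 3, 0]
Closure =
  [0, ∞, ∞]
  [12, 0, 8]
  [4, 3, 0]

This is the Floyd-Warshall all-pairs shortest-path computation. For each intermediate vertex k = 0, 1, …, 2, update dist[i][j] ← min(dist[i][j], dist[i][k] + dist[k][j]). The final matrix gives, for each (i, j), the minimum total weight of any directed path from i to j (possibly empty when i = j).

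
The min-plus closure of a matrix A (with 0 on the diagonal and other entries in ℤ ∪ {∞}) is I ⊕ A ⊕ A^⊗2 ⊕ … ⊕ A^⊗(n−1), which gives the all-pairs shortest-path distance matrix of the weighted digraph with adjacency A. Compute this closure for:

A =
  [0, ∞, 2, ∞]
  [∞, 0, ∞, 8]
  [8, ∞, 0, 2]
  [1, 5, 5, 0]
Closure =
  [0, 9, 2, 4]
  [9, 0, 11, 8]
  [3, 7, 0, 2]
  [1, 5, 3, 0]

This is the Floyd-Warshall all-pairs shortest-path computation. For each intermediate vertex k = 0, 1, …, 3, update dist[i][j] ← min(dist[i][j], dist[i][k] + dist[k][j]). The final matrix gives, for each (i, j), the minimum total weight of any directed path from i to j (possibly empty when i = j).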